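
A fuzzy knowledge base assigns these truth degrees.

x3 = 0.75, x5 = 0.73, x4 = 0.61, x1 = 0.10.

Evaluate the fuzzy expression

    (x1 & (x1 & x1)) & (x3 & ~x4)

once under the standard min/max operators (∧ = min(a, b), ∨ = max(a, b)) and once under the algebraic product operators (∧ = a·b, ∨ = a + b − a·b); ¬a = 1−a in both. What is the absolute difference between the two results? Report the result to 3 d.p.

Under standard min/max:
  x1 & x1 = min(a, b) on (0.10, 0.10) = 0.10
  x1 & (x1 & x1) = min(a, b) on (0.10, 0.10) = 0.10
  ~x4 = 1 − 0.61 = 0.39
  x3 & ~x4 = min(a, b) on (0.75, 0.39) = 0.39
  (x1 & (x1 & x1)) & (x3 & ~x4) = min(a, b) on (0.10, 0.39) = 0.10
  → value = 0.1000
Under algebraic product:
  x1 & x1 = a·b on (0.1000, 0.1000) = 0.0100
  x1 & (x1 & x1) = a·b on (0.1000, 0.0100) = 0.0010
  ~x4 = 1 − 0.6100 = 0.3900
  x3 & ~x4 = a·b on (0.7500, 0.3900) = 0.2925
  (x1 & (x1 & x1)) & (x3 & ~x4) = a·b on (0.0010, 0.2925) = 0.0003
  → value = 0.0003
|0.1000 − 0.0003| = 0.100

0.100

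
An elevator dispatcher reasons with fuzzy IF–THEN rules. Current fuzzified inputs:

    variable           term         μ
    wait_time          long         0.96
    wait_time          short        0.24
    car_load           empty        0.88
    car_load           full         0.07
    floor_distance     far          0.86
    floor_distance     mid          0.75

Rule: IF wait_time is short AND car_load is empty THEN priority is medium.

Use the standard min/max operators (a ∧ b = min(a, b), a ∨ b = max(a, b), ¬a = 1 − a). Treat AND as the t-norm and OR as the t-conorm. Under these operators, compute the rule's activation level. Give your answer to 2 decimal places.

0.24

firing strength: short=0.24, empty=0.88; AND[min(a, b)] → w = 0.24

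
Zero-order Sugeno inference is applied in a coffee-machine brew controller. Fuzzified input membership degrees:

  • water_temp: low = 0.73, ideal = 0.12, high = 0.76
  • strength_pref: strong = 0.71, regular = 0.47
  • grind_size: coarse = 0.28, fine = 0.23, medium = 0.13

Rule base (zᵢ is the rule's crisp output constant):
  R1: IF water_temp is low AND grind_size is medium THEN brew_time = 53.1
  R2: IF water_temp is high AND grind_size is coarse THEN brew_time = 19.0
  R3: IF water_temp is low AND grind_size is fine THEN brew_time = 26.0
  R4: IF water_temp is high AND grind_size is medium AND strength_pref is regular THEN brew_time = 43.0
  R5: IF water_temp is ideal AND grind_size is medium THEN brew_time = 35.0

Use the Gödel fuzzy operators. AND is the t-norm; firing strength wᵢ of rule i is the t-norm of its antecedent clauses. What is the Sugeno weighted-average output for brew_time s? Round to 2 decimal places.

R1 (z=53.1): low=0.73, medium=0.13; AND[min(a, b)] → w = 0.13
R2 (z=19.0): high=0.76, coarse=0.28; AND[min(a, b)] → w = 0.28
R3 (z=26.0): low=0.73, fine=0.23; AND[min(a, b)] → w = 0.23
R4 (z=43.0): high=0.76, medium=0.13, regular=0.47; AND[min(a, b)] → w = 0.13
R5 (z=35.0): ideal=0.12, medium=0.13; AND[min(a, b)] → w = 0.12
Weighted average = (0.13·53.1 + 0.28·19.0 + 0.23·26.0 + 0.13·43.0 + 0.12·35.0) / (0.13 + 0.28 + 0.23 + 0.13 + 0.12)
  = 27.9930 / 0.8900 = 31.45

31.45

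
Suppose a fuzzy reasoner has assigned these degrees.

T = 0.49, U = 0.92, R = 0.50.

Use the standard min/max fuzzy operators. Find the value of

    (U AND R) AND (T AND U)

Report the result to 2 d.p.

0.49

U AND R = min(a, b) on (0.92, 0.50) = 0.50
T AND U = min(a, b) on (0.49, 0.92) = 0.49
(U AND R) AND (T AND U) = min(a, b) on (0.50, 0.49) = 0.49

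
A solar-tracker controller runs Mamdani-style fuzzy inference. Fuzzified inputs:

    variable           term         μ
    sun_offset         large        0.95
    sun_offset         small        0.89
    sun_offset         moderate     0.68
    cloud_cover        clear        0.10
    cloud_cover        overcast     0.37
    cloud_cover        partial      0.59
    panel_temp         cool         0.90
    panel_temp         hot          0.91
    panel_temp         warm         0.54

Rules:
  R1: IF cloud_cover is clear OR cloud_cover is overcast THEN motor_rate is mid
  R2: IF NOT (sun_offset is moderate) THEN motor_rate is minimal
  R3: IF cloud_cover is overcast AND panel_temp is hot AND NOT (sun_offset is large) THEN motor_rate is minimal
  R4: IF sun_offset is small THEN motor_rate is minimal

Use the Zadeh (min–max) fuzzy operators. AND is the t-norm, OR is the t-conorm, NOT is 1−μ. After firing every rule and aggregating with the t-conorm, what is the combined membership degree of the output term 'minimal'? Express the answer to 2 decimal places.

0.89

R1: clear=0.10, overcast=0.37; OR[max(a, b)] → w = 0.37
R2: ¬moderate=1−0.68=0.32 → w = 0.32
R3: overcast=0.37, hot=0.91, ¬large=1−0.95=0.05; AND[min(a, b)] → w = 0.05
R4: small=0.89 → w = 0.89
Rules with consequent 'minimal': {R2, R3, R4} → strengths 0.32, 0.05, 0.89
Aggregate via t-conorm [max(a, b)]: 0.89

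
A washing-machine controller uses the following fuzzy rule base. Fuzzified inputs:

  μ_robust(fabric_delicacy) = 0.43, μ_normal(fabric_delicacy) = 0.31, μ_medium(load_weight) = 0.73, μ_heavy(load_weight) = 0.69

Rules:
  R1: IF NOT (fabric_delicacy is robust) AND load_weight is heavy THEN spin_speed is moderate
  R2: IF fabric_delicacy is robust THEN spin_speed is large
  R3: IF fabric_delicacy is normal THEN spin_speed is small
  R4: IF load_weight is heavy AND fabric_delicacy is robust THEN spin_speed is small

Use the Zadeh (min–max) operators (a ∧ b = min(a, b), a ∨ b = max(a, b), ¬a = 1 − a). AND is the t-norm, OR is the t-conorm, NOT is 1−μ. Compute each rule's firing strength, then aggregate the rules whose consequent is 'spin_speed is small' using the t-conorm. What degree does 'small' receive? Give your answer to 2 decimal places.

R1: ¬robust=1−0.43=0.57, heavy=0.69; AND[min(a, b)] → w = 0.57
R2: robust=0.43 → w = 0.43
R3: normal=0.31 → w = 0.31
R4: heavy=0.69, robust=0.43; AND[min(a, b)] → w = 0.43
Rules with consequent 'small': {R3, R4} → strengths 0.31, 0.43
Aggregate via t-conorm [max(a, b)]: 0.43

0.43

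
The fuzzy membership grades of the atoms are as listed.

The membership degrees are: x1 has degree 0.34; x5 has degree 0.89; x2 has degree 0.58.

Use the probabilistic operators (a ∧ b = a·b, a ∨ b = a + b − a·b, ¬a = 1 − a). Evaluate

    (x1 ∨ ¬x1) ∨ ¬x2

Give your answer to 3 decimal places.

0.870

¬x1 = 1 − 0.3400 = 0.6600
x1 ∨ ¬x1 = a + b − a·b on (0.3400, 0.6600) = 0.7756
¬x2 = 1 − 0.5800 = 0.4200
(x1 ∨ ¬x1) ∨ ¬x2 = a + b − a·b on (0.7756, 0.4200) = 0.8698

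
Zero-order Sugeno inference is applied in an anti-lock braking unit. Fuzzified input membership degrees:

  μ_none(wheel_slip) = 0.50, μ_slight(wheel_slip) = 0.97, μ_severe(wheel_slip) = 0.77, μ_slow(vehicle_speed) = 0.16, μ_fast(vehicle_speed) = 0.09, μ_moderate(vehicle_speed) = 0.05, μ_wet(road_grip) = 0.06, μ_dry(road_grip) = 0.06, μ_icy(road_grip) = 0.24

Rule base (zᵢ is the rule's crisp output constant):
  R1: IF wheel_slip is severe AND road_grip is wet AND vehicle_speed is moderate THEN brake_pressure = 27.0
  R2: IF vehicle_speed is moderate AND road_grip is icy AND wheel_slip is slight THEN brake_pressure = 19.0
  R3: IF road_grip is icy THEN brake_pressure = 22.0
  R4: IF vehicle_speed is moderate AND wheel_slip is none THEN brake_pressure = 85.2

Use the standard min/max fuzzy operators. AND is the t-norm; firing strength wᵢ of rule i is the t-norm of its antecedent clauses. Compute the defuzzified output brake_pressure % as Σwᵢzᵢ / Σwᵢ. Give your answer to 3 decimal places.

R1 (z=27.0): severe=0.77, wet=0.06, moderate=0.05; AND[min(a, b)] → w = 0.05
R2 (z=19.0): moderate=0.05, icy=0.24, slight=0.97; AND[min(a, b)] → w = 0.05
R3 (z=22.0): icy=0.24 → w = 0.24
R4 (z=85.2): moderate=0.05, none=0.50; AND[min(a, b)] → w = 0.05
Weighted average = (0.05·27.0 + 0.05·19.0 + 0.24·22.0 + 0.05·85.2) / (0.05 + 0.05 + 0.24 + 0.05)
  = 11.8400 / 0.3900 = 30.359

30.359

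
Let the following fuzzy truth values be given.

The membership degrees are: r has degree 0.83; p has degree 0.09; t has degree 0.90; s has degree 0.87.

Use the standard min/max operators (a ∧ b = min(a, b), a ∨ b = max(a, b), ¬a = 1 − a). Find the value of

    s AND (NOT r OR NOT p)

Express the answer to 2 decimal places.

0.87

NOT r = 1 − 0.83 = 0.17
NOT p = 1 − 0.09 = 0.91
NOT r OR NOT p = max(a, b) on (0.17, 0.91) = 0.91
s AND (NOT r OR NOT p) = min(a, b) on (0.87, 0.91) = 0.87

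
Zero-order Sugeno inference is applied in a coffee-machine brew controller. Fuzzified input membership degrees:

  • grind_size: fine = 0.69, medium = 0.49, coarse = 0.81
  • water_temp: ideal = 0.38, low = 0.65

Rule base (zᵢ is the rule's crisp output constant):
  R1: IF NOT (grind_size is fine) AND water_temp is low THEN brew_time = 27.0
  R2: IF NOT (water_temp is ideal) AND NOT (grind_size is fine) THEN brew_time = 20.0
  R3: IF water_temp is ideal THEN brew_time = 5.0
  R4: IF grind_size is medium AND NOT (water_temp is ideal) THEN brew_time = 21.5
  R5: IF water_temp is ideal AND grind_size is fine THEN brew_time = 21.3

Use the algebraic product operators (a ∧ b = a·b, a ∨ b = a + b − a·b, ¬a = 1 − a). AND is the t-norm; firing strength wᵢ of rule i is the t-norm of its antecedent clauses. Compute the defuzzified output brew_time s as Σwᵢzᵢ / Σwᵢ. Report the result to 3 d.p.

R1 (z=27.0): ¬fine=1−0.69=0.31, low=0.65; AND[a·b] → w = 0.2015
R2 (z=20.0): ¬ideal=1−0.38=0.62, ¬fine=1−0.69=0.31; AND[a·b] → w = 0.1922
R3 (z=5.0): ideal=0.38 → w = 0.3800
R4 (z=21.5): medium=0.49, ¬ideal=1−0.38=0.62; AND[a·b] → w = 0.3038
R5 (z=21.3): ideal=0.38, fine=0.69; AND[a·b] → w = 0.2622
Weighted average = (0.2015·27.0 + 0.1922·20.0 + 0.3800·5.0 + 0.3038·21.5 + 0.2622·21.3) / (0.2015 + 0.1922 + 0.3800 + 0.3038 + 0.2622)
  = 23.3011 / 1.3397 = 17.393

17.393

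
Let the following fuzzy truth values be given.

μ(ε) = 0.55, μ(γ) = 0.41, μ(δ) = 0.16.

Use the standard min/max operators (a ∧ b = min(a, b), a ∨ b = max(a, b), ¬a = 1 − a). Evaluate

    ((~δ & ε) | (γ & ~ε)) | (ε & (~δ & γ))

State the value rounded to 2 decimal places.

~δ = 1 − 0.16 = 0.84
~δ & ε = min(a, b) on (0.84, 0.55) = 0.55
~ε = 1 − 0.55 = 0.45
γ & ~ε = min(a, b) on (0.41, 0.45) = 0.41
(~δ & ε) | (γ & ~ε) = max(a, b) on (0.55, 0.41) = 0.55
~δ = 1 − 0.16 = 0.84
~δ & γ = min(a, b) on (0.84, 0.41) = 0.41
ε & (~δ & γ) = min(a, b) on (0.55, 0.41) = 0.41
((~δ & ε) | (γ & ~ε)) | (ε & (~δ & γ)) = max(a, b) on (0.55, 0.41) = 0.55

0.55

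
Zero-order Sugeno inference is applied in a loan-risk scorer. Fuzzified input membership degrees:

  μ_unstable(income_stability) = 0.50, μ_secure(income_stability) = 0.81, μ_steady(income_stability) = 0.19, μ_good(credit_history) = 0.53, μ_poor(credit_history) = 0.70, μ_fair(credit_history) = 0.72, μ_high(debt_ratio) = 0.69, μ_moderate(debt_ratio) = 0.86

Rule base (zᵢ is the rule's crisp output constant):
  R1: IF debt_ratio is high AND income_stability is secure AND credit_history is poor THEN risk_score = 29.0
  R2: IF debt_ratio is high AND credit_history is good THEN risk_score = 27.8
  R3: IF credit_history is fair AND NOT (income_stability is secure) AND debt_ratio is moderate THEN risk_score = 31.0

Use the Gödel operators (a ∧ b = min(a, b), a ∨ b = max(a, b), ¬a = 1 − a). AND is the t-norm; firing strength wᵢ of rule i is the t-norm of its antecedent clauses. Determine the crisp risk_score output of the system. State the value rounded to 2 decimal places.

R1 (z=29.0): high=0.69, secure=0.81, poor=0.70; AND[min(a, b)] → w = 0.69
R2 (z=27.8): high=0.69, good=0.53; AND[min(a, b)] → w = 0.53
R3 (z=31.0): fair=0.72, ¬secure=1−0.81=0.19, moderate=0.86; AND[min(a, b)] → w = 0.19
Weighted average = (0.69·29.0 + 0.53·27.8 + 0.19·31.0) / (0.69 + 0.53 + 0.19)
  = 40.6340 / 1.4100 = 28.82

28.82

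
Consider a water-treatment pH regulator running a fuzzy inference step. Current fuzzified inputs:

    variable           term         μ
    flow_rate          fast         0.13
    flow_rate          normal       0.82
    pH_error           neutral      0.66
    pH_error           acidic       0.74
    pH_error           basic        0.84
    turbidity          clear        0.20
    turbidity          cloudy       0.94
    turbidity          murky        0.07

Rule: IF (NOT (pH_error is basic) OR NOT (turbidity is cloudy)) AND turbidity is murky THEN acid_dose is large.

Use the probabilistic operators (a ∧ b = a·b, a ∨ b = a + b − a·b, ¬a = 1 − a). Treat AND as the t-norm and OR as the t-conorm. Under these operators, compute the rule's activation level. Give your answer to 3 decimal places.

firing strength: (¬basic=1−0.84=0.16 OR ¬cloudy=1−0.94=0.06) = 0.2104; AND[a·b] with murky=0.07 → w = 0.0147

0.015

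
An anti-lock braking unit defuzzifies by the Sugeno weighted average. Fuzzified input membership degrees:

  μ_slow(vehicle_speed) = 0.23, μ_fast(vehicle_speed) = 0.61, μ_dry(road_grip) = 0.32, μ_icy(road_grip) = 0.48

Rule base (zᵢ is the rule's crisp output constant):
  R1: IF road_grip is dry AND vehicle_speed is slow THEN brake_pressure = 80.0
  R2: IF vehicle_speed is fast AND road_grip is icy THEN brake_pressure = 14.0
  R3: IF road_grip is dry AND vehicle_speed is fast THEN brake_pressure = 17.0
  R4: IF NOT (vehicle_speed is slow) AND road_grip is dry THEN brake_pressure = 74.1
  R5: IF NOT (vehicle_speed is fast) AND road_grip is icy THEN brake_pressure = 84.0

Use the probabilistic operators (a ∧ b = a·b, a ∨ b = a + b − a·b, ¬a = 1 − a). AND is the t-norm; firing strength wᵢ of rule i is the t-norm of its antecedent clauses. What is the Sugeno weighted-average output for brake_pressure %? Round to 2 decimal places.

R1 (z=80.0): dry=0.32, slow=0.23; AND[a·b] → w = 0.0736
R2 (z=14.0): fast=0.61, icy=0.48; AND[a·b] → w = 0.2928
R3 (z=17.0): dry=0.32, fast=0.61; AND[a·b] → w = 0.1952
R4 (z=74.1): ¬slow=1−0.23=0.77, dry=0.32; AND[a·b] → w = 0.2464
R5 (z=84.0): ¬fast=1−0.61=0.39, icy=0.48; AND[a·b] → w = 0.1872
Weighted average = (0.0736·80.0 + 0.2928·14.0 + 0.1952·17.0 + 0.2464·74.1 + 0.1872·84.0) / (0.0736 + 0.2928 + 0.1952 + 0.2464 + 0.1872)
  = 47.2886 / 0.9952 = 47.52

47.52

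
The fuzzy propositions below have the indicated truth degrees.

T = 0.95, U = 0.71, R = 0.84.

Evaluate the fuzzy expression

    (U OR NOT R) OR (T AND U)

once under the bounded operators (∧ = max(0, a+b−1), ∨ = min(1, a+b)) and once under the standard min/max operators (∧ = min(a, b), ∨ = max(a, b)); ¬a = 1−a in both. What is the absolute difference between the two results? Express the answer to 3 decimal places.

0.290

Under bounded:
  NOT R = 1 − 0.84 = 0.16
  U OR NOT R = min(1, a+b) on (0.71, 0.16) = 0.87
  T AND U = max(0, a+b−1) on (0.95, 0.71) = 0.66
  (U OR NOT R) OR (T AND U) = min(1, a+b) on (0.87, 0.66) = 1.00
  → value = 1.0000
Under standard min/max:
  NOT R = 1 − 0.84 = 0.16
  U OR NOT R = max(a, b) on (0.71, 0.16) = 0.71
  T AND U = min(a, b) on (0.95, 0.71) = 0.71
  (U OR NOT R) OR (T AND U) = max(a, b) on (0.71, 0.71) = 0.71
  → value = 0.7100
|1.0000 − 0.7100| = 0.290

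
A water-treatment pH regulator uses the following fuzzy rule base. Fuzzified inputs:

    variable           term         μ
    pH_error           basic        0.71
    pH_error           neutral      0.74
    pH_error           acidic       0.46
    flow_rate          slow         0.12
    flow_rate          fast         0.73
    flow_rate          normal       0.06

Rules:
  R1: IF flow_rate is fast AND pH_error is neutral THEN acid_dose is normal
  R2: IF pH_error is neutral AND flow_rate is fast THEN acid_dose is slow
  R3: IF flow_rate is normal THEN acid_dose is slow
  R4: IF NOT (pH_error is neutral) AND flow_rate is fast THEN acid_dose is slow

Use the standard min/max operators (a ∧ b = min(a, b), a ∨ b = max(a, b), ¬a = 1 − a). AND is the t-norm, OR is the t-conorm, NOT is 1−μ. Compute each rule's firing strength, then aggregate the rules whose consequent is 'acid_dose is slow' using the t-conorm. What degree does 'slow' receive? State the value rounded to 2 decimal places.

R1: fast=0.73, neutral=0.74; AND[min(a, b)] → w = 0.73
R2: neutral=0.74, fast=0.73; AND[min(a, b)] → w = 0.73
R3: normal=0.06 → w = 0.06
R4: ¬neutral=1−0.74=0.26, fast=0.73; AND[min(a, b)] → w = 0.26
Rules with consequent 'slow': {R2, R3, R4} → strengths 0.73, 0.06, 0.26
Aggregate via t-conorm [max(a, b)]: 0.73

0.73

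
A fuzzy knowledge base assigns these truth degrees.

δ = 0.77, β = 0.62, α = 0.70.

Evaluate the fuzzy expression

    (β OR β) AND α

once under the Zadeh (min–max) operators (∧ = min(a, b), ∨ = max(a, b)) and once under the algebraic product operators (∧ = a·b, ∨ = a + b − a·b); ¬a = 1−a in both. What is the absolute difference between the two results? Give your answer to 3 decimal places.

Under Zadeh (min–max):
  β OR β = max(a, b) on (0.62, 0.62) = 0.62
  (β OR β) AND α = min(a, b) on (0.62, 0.70) = 0.62
  → value = 0.6200
Under algebraic product:
  β OR β = a + b − a·b on (0.6200, 0.6200) = 0.8556
  (β OR β) AND α = a·b on (0.8556, 0.7000) = 0.5989
  → value = 0.5989
|0.6200 − 0.5989| = 0.021

0.021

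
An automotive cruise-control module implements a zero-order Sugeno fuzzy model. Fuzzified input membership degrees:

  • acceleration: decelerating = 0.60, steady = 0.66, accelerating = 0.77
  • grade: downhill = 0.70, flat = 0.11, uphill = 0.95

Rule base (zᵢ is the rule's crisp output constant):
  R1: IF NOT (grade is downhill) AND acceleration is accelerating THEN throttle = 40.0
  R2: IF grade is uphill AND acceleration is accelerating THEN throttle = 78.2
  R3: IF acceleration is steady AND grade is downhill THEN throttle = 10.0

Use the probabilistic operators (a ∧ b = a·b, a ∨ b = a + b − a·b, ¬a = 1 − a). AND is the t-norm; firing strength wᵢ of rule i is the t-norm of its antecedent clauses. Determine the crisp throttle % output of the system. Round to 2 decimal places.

49.89

R1 (z=40.0): ¬downhill=1−0.70=0.30, accelerating=0.77; AND[a·b] → w = 0.2310
R2 (z=78.2): uphill=0.95, accelerating=0.77; AND[a·b] → w = 0.7315
R3 (z=10.0): steady=0.66, downhill=0.70; AND[a·b] → w = 0.4620
Weighted average = (0.2310·40.0 + 0.7315·78.2 + 0.4620·10.0) / (0.2310 + 0.7315 + 0.4620)
  = 71.0633 / 1.4245 = 49.89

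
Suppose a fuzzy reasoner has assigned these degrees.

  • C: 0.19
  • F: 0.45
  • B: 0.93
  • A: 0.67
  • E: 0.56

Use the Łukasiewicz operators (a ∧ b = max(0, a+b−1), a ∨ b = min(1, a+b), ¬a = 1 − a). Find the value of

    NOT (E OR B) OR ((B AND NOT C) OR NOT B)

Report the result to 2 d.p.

0.81

E OR B = min(1, a+b) on (0.56, 0.93) = 1.00
NOT (E OR B) = 1 − 1.00 = 0.00
NOT C = 1 − 0.19 = 0.81
B AND NOT C = max(0, a+b−1) on (0.93, 0.81) = 0.74
NOT B = 1 − 0.93 = 0.07
(B AND NOT C) OR NOT B = min(1, a+b) on (0.74, 0.07) = 0.81
NOT (E OR B) OR ((B AND NOT C) OR NOT B) = min(1, a+b) on (0.00, 0.81) = 0.81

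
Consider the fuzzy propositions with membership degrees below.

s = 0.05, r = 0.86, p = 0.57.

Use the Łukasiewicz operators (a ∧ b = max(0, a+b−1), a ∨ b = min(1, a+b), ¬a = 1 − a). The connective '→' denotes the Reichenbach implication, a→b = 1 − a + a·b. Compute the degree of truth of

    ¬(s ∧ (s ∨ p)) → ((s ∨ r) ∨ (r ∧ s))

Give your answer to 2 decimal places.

s ∨ p = min(1, a+b) on (0.05, 0.57) = 0.62
s ∧ (s ∨ p) = max(0, a+b−1) on (0.05, 0.62) = 0.00
¬(s ∧ (s ∨ p)) = 1 − 0.00 = 1.00
s ∨ r = min(1, a+b) on (0.05, 0.86) = 0.91
r ∧ s = max(0, a+b−1) on (0.86, 0.05) = 0.00
(s ∨ r) ∨ (r ∧ s) = min(1, a+b) on (0.91, 0.00) = 0.91
¬(s ∧ (s ∨ p)) → ((s ∨ r) ∨ (r ∧ s))  [Reichenbach: 1 − a + a·b] with a=1.00, b=0.91 → 0.91

0.91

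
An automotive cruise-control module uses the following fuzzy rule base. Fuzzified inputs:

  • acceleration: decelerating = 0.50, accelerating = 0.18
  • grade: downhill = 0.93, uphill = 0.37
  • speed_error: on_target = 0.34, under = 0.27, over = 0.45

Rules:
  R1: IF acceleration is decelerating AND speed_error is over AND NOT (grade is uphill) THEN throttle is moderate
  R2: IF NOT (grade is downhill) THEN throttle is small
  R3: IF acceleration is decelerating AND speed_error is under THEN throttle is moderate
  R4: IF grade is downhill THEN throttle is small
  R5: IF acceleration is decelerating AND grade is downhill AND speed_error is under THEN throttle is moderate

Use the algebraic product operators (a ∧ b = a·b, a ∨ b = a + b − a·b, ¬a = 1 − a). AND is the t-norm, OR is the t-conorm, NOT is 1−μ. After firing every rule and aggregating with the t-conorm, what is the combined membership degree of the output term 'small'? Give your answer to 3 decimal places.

0.935

R1: decelerating=0.50, over=0.45, ¬uphill=1−0.37=0.63; AND[a·b] → w = 0.1418
R2: ¬downhill=1−0.93=0.07 → w = 0.0700
R3: decelerating=0.50, under=0.27; AND[a·b] → w = 0.1350
R4: downhill=0.93 → w = 0.9300
R5: decelerating=0.50, downhill=0.93, under=0.27; AND[a·b] → w = 0.1256
Rules with consequent 'small': {R2, R4} → strengths 0.0700, 0.9300
Aggregate via t-conorm [a + b − a·b]: 0.9349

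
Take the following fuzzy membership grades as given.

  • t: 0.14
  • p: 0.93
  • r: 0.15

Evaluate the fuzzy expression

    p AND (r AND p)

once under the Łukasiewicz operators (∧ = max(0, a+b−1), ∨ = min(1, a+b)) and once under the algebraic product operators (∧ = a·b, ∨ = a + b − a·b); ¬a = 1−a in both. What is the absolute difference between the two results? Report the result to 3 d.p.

Under Łukasiewicz:
  r AND p = max(0, a+b−1) on (0.15, 0.93) = 0.08
  p AND (r AND p) = max(0, a+b−1) on (0.93, 0.08) = 0.01
  → value = 0.0100
Under algebraic product:
  r AND p = a·b on (0.1500, 0.9300) = 0.1395
  p AND (r AND p) = a·b on (0.9300, 0.1395) = 0.1297
  → value = 0.1297
|0.0100 − 0.1297| = 0.120

0.120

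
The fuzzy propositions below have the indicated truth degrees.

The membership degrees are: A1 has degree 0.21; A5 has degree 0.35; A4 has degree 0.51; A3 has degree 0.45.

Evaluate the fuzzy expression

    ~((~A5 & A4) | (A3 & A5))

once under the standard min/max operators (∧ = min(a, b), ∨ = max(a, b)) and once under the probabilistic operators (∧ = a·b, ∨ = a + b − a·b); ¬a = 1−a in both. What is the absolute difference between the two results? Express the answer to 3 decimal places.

0.073

Under standard min/max:
  ~A5 = 1 − 0.35 = 0.65
  ~A5 & A4 = min(a, b) on (0.65, 0.51) = 0.51
  A3 & A5 = min(a, b) on (0.45, 0.35) = 0.35
  (~A5 & A4) | (A3 & A5) = max(a, b) on (0.51, 0.35) = 0.51
  ~((~A5 & A4) | (A3 & A5)) = 1 − 0.51 = 0.49
  → value = 0.4900
Under probabilistic:
  ~A5 = 1 − 0.3500 = 0.6500
  ~A5 & A4 = a·b on (0.6500, 0.5100) = 0.3315
  A3 & A5 = a·b on (0.4500, 0.3500) = 0.1575
  (~A5 & A4) | (A3 & A5) = a + b − a·b on (0.3315, 0.1575) = 0.4368
  ~((~A5 & A4) | (A3 & A5)) = 1 − 0.4368 = 0.5632
  → value = 0.5632
|0.4900 − 0.5632| = 0.073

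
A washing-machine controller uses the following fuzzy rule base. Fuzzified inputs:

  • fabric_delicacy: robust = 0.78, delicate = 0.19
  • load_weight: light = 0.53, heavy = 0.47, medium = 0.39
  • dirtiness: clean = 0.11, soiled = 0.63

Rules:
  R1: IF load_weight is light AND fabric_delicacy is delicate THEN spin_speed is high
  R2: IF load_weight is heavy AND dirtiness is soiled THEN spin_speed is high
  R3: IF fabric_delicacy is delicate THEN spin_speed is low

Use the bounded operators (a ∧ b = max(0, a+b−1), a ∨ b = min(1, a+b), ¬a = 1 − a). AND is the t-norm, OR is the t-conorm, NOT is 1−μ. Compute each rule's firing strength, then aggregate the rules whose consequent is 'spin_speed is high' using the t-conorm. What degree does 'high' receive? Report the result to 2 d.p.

R1: light=0.53, delicate=0.19; AND[max(0, a+b−1)] → w = 0.00
R2: heavy=0.47, soiled=0.63; AND[max(0, a+b−1)] → w = 0.10
R3: delicate=0.19 → w = 0.19
Rules with consequent 'high': {R1, R2} → strengths 0.00, 0.10
Aggregate via t-conorm [min(1, a+b)]: 0.10

0.10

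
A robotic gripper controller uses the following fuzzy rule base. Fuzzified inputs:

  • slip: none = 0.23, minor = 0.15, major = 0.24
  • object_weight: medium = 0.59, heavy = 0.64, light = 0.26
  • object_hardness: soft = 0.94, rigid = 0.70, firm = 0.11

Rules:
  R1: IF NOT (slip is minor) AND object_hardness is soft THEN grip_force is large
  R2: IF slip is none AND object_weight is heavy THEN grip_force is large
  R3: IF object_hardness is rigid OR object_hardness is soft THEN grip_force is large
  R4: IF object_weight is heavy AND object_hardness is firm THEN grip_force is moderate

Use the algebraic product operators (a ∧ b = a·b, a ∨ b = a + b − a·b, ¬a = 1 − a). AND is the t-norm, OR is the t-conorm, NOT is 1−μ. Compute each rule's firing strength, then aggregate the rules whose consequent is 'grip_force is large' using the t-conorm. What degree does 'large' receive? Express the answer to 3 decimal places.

0.997

R1: ¬minor=1−0.15=0.85, soft=0.94; AND[a·b] → w = 0.7990
R2: none=0.23, heavy=0.64; AND[a·b] → w = 0.1472
R3: rigid=0.70, soft=0.94; OR[a + b − a·b] → w = 0.9820
R4: heavy=0.64, firm=0.11; AND[a·b] → w = 0.0704
Rules with consequent 'large': {R1, R2, R3} → strengths 0.7990, 0.1472, 0.9820
Aggregate via t-conorm [a + b − a·b]: 0.9969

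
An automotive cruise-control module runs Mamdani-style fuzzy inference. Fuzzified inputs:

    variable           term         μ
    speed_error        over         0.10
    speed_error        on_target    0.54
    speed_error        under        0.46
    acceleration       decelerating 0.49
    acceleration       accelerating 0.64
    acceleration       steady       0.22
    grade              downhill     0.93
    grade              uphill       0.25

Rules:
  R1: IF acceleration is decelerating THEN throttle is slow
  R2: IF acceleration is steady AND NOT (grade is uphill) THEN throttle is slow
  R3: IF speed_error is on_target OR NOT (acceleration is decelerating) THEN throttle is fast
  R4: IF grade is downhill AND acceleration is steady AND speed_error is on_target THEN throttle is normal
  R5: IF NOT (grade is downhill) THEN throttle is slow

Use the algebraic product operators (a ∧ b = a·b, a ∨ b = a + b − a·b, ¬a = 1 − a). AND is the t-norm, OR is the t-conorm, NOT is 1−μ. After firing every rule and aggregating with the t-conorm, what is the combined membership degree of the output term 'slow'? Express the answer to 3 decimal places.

R1: decelerating=0.49 → w = 0.4900
R2: steady=0.22, ¬uphill=1−0.25=0.75; AND[a·b] → w = 0.1650
R3: on_target=0.54, ¬decelerating=1−0.49=0.51; OR[a + b − a·b] → w = 0.7746
R4: downhill=0.93, steady=0.22, on_target=0.54; AND[a·b] → w = 0.1105
R5: ¬downhill=1−0.93=0.07 → w = 0.0700
Rules with consequent 'slow': {R1, R2, R5} → strengths 0.4900, 0.1650, 0.0700
Aggregate via t-conorm [a + b − a·b]: 0.6040

0.604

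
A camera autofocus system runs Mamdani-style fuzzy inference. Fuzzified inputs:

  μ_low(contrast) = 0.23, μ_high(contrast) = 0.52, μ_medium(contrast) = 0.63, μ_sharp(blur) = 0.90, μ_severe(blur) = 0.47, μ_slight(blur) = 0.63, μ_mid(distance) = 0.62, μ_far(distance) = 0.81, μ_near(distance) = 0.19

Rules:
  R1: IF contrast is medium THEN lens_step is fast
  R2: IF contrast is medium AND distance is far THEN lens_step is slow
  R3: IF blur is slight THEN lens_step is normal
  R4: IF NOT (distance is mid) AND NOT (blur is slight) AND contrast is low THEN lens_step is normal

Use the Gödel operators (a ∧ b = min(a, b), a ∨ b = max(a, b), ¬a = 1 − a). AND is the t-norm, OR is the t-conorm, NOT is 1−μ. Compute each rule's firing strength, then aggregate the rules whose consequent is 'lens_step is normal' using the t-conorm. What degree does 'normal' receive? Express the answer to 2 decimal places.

R1: medium=0.63 → w = 0.63
R2: medium=0.63, far=0.81; AND[min(a, b)] → w = 0.63
R3: slight=0.63 → w = 0.63
R4: ¬mid=1−0.62=0.38, ¬slight=1−0.63=0.37, low=0.23; AND[min(a, b)] → w = 0.23
Rules with consequent 'normal': {R3, R4} → strengths 0.63, 0.23
Aggregate via t-conorm [max(a, b)]: 0.63

0.63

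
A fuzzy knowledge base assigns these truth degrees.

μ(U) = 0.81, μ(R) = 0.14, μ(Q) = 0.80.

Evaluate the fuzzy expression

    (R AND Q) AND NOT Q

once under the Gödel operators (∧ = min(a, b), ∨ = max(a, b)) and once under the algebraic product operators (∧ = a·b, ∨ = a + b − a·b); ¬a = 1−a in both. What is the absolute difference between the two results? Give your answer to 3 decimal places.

Under Gödel:
  R AND Q = min(a, b) on (0.14, 0.80) = 0.14
  NOT Q = 1 − 0.80 = 0.20
  (R AND Q) AND NOT Q = min(a, b) on (0.14, 0.20) = 0.14
  → value = 0.1400
Under algebraic product:
  R AND Q = a·b on (0.1400, 0.8000) = 0.1120
  NOT Q = 1 − 0.8000 = 0.2000
  (R AND Q) AND NOT Q = a·b on (0.1120, 0.2000) = 0.0224
  → value = 0.0224
|0.1400 − 0.0224| = 0.118

0.118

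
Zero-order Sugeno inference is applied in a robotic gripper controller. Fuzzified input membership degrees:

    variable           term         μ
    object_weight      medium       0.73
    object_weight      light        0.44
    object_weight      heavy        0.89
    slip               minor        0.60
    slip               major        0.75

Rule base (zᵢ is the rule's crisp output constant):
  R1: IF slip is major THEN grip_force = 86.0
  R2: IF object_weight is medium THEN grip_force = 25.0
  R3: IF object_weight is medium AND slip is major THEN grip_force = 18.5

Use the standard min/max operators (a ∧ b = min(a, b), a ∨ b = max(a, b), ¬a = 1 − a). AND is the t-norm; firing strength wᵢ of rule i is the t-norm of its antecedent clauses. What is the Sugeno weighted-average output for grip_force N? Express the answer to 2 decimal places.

R1 (z=86.0): major=0.75 → w = 0.75
R2 (z=25.0): medium=0.73 → w = 0.73
R3 (z=18.5): medium=0.73, major=0.75; AND[min(a, b)] → w = 0.73
Weighted average = (0.75·86.0 + 0.73·25.0 + 0.73·18.5) / (0.75 + 0.73 + 0.73)
  = 96.2550 / 2.2100 = 43.55

43.55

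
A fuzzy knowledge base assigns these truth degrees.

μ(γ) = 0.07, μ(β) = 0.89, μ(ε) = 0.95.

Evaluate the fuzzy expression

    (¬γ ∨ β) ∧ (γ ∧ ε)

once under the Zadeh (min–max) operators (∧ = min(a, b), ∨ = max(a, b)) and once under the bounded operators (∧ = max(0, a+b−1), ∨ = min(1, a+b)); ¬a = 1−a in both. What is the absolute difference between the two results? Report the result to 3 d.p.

Under Zadeh (min–max):
  ¬γ = 1 − 0.07 = 0.93
  ¬γ ∨ β = max(a, b) on (0.93, 0.89) = 0.93
  γ ∧ ε = min(a, b) on (0.07, 0.95) = 0.07
  (¬γ ∨ β) ∧ (γ ∧ ε) = min(a, b) on (0.93, 0.07) = 0.07
  → value = 0.0700
Under bounded:
  ¬γ = 1 − 0.07 = 0.93
  ¬γ ∨ β = min(1, a+b) on (0.93, 0.89) = 1.00
  γ ∧ ε = max(0, a+b−1) on (0.07, 0.95) = 0.02
  (¬γ ∨ β) ∧ (γ ∧ ε) = max(0, a+b−1) on (1.00, 0.02) = 0.02
  → value = 0.0200
|0.0700 − 0.0200| = 0.050

0.050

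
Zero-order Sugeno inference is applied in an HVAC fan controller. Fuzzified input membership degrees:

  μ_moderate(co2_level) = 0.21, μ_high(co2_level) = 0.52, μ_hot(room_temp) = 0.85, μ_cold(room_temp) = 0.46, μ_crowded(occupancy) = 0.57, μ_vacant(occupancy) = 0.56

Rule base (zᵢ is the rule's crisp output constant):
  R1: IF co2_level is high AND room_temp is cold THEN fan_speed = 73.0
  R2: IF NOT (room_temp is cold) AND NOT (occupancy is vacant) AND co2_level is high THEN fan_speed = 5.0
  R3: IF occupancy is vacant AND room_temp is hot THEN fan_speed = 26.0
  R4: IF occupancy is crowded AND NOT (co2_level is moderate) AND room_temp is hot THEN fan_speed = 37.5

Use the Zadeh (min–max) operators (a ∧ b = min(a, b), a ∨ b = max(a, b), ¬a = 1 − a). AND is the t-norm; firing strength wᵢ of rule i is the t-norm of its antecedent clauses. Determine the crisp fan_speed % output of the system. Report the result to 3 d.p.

R1 (z=73.0): high=0.52, cold=0.46; AND[min(a, b)] → w = 0.46
R2 (z=5.0): ¬cold=1−0.46=0.54, ¬vacant=1−0.56=0.44, high=0.52; AND[min(a, b)] → w = 0.44
R3 (z=26.0): vacant=0.56, hot=0.85; AND[min(a, b)] → w = 0.56
R4 (z=37.5): crowded=0.57, ¬moderate=1−0.21=0.79, hot=0.85; AND[min(a, b)] → w = 0.57
Weighted average = (0.46·73.0 + 0.44·5.0 + 0.56·26.0 + 0.57·37.5) / (0.46 + 0.44 + 0.56 + 0.57)
  = 71.7150 / 2.0300 = 35.328

35.328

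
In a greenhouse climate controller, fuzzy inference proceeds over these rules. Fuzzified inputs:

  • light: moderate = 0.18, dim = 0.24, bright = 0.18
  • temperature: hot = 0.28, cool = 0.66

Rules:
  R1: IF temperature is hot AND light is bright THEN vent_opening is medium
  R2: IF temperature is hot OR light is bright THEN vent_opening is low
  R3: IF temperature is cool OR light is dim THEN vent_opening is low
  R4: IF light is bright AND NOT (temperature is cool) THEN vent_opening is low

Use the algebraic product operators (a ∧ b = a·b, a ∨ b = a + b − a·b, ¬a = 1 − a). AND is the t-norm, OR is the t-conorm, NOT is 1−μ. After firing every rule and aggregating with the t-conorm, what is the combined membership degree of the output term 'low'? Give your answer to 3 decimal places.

0.857

R1: hot=0.28, bright=0.18; AND[a·b] → w = 0.0504
R2: hot=0.28, bright=0.18; OR[a + b − a·b] → w = 0.4096
R3: cool=0.66, dim=0.24; OR[a + b − a·b] → w = 0.7416
R4: bright=0.18, ¬cool=1−0.66=0.34; AND[a·b] → w = 0.0612
Rules with consequent 'low': {R2, R3, R4} → strengths 0.4096, 0.7416, 0.0612
Aggregate via t-conorm [a + b − a·b]: 0.8568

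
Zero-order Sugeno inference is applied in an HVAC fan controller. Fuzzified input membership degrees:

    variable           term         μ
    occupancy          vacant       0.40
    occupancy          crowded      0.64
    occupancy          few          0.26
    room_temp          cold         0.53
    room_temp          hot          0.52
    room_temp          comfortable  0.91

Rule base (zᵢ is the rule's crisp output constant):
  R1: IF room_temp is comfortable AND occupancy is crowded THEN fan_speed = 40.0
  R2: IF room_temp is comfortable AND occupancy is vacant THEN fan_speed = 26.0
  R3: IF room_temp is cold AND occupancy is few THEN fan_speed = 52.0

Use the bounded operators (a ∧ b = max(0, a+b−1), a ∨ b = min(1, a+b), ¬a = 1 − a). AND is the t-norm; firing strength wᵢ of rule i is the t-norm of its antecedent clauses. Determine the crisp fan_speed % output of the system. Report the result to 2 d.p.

34.95

R1 (z=40.0): comfortable=0.91, crowded=0.64; AND[max(0, a+b−1)] → w = 0.55
R2 (z=26.0): comfortable=0.91, vacant=0.40; AND[max(0, a+b−1)] → w = 0.31
R3 (z=52.0): cold=0.53, few=0.26; AND[max(0, a+b−1)] → w = 0.00
Weighted average = (0.55·40.0 + 0.31·26.0 + 0.00·52.0) / (0.55 + 0.31 + 0.00)
  = 30.0600 / 0.8600 = 34.95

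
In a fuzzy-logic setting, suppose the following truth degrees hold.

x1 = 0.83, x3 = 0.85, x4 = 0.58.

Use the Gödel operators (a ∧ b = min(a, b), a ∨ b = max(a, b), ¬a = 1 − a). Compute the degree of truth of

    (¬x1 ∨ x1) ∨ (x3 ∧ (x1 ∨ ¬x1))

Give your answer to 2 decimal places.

¬x1 = 1 − 0.83 = 0.17
¬x1 ∨ x1 = max(a, b) on (0.17, 0.83) = 0.83
¬x1 = 1 − 0.83 = 0.17
x1 ∨ ¬x1 = max(a, b) on (0.83, 0.17) = 0.83
x3 ∧ (x1 ∨ ¬x1) = min(a, b) on (0.85, 0.83) = 0.83
(¬x1 ∨ x1) ∨ (x3 ∧ (x1 ∨ ¬x1)) = max(a, b) on (0.83, 0.83) = 0.83

0.83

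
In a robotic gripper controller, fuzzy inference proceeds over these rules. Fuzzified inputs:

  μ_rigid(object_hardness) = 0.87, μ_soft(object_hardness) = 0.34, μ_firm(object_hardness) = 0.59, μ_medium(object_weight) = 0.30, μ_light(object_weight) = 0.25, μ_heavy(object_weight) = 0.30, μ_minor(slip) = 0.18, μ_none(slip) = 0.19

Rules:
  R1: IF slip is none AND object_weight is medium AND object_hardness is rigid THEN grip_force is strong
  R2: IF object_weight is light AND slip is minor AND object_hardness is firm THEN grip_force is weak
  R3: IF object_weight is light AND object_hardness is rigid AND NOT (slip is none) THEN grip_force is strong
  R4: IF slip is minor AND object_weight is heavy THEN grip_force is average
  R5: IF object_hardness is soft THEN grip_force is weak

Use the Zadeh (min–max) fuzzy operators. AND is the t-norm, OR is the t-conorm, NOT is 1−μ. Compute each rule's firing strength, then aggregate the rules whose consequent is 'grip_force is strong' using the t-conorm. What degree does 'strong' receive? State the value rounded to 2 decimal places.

0.25

R1: none=0.19, medium=0.30, rigid=0.87; AND[min(a, b)] → w = 0.19
R2: light=0.25, minor=0.18, firm=0.59; AND[min(a, b)] → w = 0.18
R3: light=0.25, rigid=0.87, ¬none=1−0.19=0.81; AND[min(a, b)] → w = 0.25
R4: minor=0.18, heavy=0.30; AND[min(a, b)] → w = 0.18
R5: soft=0.34 → w = 0.34
Rules with consequent 'strong': {R1, R3} → strengths 0.19, 0.25
Aggregate via t-conorm [max(a, b)]: 0.25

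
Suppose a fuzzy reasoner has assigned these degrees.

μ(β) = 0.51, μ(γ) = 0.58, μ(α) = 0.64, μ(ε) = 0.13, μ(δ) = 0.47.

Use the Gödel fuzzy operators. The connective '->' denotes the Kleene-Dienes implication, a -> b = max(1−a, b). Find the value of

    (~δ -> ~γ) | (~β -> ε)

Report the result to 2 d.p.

0.51

~δ = 1 − 0.47 = 0.53
~γ = 1 − 0.58 = 0.42
~δ -> ~γ  [Kleene-Dienes: max(1−a, b)] with a=0.53, b=0.42 → 0.47
~β = 1 − 0.51 = 0.49
~β -> ε  [Kleene-Dienes: max(1−a, b)] with a=0.49, b=0.13 → 0.51
(~δ -> ~γ) | (~β -> ε) = max(a, b) on (0.47, 0.51) = 0.51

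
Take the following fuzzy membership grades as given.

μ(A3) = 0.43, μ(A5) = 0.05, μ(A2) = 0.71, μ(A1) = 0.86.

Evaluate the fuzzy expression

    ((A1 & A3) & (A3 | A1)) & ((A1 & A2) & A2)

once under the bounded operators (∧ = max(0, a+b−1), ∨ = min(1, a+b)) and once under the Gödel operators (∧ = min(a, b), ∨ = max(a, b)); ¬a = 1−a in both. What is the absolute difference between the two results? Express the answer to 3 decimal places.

0.430

Under bounded:
  A1 & A3 = max(0, a+b−1) on (0.86, 0.43) = 0.29
  A3 | A1 = min(1, a+b) on (0.43, 0.86) = 1.00
  (A1 & A3) & (A3 | A1) = max(0, a+b−1) on (0.29, 1.00) = 0.29
  A1 & A2 = max(0, a+b−1) on (0.86, 0.71) = 0.57
  (A1 & A2) & A2 = max(0, a+b−1) on (0.57, 0.71) = 0.28
  ((A1 & A3) & (A3 | A1)) & ((A1 & A2) & A2) = max(0, a+b−1) on (0.29, 0.28) = 0.00
  → value = 0.0000
Under Gödel:
  A1 & A3 = min(a, b) on (0.86, 0.43) = 0.43
  A3 | A1 = max(a, b) on (0.43, 0.86) = 0.86
  (A1 & A3) & (A3 | A1) = min(a, b) on (0.43, 0.86) = 0.43
  A1 & A2 = min(a, b) on (0.86, 0.71) = 0.71
  (A1 & A2) & A2 = min(a, b) on (0.71, 0.71) = 0.71
  ((A1 & A3) & (A3 | A1)) & ((A1 & A2) & A2) = min(a, b) on (0.43, 0.71) = 0.43
  → value = 0.4300
|0.0000 − 0.4300| = 0.430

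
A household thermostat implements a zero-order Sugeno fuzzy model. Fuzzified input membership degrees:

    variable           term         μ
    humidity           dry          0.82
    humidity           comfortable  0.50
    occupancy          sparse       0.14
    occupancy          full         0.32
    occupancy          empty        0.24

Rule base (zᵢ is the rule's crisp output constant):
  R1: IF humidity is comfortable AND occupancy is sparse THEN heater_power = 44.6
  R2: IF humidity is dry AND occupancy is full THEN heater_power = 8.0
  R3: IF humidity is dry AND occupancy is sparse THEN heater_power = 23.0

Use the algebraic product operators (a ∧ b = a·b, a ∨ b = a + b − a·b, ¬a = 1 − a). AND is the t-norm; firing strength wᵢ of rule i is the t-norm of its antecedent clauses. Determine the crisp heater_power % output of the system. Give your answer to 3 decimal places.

17.580

R1 (z=44.6): comfortable=0.50, sparse=0.14; AND[a·b] → w = 0.0700
R2 (z=8.0): dry=0.82, full=0.32; AND[a·b] → w = 0.2624
R3 (z=23.0): dry=0.82, sparse=0.14; AND[a·b] → w = 0.1148
Weighted average = (0.0700·44.6 + 0.2624·8.0 + 0.1148·23.0) / (0.0700 + 0.2624 + 0.1148)
  = 7.8616 / 0.4472 = 17.580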